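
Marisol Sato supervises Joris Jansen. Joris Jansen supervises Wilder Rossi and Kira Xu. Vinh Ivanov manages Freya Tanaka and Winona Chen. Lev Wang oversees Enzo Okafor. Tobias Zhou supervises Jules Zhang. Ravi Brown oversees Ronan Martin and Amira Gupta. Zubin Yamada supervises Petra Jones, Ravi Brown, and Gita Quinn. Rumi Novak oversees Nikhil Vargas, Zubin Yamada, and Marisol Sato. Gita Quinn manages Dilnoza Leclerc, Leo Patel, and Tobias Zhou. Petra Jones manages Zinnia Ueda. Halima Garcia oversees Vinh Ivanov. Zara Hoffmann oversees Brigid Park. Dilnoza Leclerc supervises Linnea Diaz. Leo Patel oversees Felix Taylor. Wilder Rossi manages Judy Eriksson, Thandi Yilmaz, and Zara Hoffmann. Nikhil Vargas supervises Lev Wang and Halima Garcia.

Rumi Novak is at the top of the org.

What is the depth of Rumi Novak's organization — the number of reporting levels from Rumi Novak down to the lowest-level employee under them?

The longest chain under Rumi Novak runs Rumi Novak → Marisol Sato → Joris Jansen → Wilder Rossi → Zara Hoffmann → Brigid Park, which is 5 levels below Rumi Novak.

5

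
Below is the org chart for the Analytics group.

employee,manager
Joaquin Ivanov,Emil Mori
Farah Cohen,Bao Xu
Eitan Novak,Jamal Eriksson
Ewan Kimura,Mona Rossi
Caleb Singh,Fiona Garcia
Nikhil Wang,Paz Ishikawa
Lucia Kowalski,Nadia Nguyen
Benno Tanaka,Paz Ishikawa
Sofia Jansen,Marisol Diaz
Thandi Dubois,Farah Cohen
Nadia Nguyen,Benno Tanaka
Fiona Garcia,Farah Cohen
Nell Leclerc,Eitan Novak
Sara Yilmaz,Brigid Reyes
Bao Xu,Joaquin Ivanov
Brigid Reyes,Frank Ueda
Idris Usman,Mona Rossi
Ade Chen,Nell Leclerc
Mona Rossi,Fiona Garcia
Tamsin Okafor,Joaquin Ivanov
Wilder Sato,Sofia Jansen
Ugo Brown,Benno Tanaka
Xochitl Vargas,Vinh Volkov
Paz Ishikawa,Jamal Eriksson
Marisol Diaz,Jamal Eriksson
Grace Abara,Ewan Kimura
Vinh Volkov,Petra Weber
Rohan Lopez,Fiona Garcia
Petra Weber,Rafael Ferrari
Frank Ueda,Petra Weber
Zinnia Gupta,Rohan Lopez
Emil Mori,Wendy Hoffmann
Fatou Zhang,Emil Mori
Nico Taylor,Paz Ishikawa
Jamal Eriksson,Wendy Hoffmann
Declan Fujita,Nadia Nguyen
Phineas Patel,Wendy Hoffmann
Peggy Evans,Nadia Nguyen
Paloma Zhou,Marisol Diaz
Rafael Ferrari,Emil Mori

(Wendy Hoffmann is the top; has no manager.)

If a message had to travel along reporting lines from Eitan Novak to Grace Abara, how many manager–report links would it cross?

Eitan Novak is 2 levels below Wendy Hoffmann, and Grace Abara is 8 levels below Wendy Hoffmann (their lowest common manager). The shortest path runs up from Eitan Novak to Wendy Hoffmann and back down to Grace Abara: 2 + 8 = 10 links.

10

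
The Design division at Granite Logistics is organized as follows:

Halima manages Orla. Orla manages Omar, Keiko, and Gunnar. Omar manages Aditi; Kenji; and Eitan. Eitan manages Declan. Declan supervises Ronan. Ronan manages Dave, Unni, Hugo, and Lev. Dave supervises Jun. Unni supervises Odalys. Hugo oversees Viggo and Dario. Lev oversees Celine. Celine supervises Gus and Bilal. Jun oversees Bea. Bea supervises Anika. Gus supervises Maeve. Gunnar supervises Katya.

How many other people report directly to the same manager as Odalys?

Odalys reports to Unni, and Unni has no other direct reports. Odalys has 0 peers.

0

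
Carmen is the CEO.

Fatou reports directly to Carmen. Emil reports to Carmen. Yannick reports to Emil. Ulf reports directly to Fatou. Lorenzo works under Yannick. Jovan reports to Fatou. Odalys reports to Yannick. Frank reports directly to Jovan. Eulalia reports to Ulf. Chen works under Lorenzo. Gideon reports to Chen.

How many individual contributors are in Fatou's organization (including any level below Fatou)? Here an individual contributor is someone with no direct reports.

2

The people in Fatou's organization with no one reporting to them are Frank, Eulalia. That is 2.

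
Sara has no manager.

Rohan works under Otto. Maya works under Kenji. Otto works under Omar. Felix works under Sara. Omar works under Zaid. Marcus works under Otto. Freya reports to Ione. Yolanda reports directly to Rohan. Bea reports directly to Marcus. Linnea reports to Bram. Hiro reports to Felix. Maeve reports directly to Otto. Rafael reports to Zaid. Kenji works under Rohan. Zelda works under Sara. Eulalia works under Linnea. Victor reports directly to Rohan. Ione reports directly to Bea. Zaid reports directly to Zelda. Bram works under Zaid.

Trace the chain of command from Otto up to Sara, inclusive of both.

Otto -> Omar -> Zaid -> Zelda -> Sara

Otto reports to Omar. Omar reports to Zaid. Zaid reports to Zelda. Zelda reports to Sara. Sara is at the top.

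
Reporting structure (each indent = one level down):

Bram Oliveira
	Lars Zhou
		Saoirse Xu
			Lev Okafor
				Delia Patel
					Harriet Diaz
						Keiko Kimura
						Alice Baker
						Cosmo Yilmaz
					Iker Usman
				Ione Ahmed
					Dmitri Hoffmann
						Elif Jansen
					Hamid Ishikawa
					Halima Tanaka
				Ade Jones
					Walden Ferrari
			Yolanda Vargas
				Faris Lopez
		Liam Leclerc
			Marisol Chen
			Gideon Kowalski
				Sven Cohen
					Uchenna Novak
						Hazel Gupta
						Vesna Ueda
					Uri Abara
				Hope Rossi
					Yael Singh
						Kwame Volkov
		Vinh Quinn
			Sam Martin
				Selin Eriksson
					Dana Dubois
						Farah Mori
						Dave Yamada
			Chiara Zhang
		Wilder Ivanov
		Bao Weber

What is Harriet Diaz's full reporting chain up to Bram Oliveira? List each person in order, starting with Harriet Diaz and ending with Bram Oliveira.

Harriet Diaz -> Delia Patel -> Lev Okafor -> Saoirse Xu -> Lars Zhou -> Bram Oliveira

Harriet Diaz reports to Delia Patel. Delia Patel reports to Lev Okafor. Lev Okafor reports to Saoirse Xu. Saoirse Xu reports to Lars Zhou. Lars Zhou reports to Bram Oliveira. Bram Oliveira is at the top.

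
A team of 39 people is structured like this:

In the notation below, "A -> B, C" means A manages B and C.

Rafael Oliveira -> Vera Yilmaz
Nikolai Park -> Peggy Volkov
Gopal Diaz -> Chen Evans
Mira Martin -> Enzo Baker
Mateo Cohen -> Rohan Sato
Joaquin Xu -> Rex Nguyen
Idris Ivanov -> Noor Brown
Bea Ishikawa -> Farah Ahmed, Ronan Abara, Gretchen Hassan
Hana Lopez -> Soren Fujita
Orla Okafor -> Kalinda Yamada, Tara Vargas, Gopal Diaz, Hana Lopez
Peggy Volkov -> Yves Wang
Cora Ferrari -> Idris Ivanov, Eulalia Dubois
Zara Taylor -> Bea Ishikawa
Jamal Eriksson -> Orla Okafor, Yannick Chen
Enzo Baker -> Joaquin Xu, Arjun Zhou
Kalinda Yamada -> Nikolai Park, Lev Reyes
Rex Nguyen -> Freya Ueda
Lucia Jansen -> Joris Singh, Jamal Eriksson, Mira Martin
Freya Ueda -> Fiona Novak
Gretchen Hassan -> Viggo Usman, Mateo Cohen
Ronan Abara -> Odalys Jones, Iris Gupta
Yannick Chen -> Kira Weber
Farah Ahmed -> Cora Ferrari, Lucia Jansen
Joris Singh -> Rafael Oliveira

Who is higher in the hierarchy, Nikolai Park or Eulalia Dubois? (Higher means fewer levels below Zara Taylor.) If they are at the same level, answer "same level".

Eulalia Dubois

Nikolai Park is 7 levels below Zara Taylor; Eulalia Dubois is 4. Eulalia Dubois is higher.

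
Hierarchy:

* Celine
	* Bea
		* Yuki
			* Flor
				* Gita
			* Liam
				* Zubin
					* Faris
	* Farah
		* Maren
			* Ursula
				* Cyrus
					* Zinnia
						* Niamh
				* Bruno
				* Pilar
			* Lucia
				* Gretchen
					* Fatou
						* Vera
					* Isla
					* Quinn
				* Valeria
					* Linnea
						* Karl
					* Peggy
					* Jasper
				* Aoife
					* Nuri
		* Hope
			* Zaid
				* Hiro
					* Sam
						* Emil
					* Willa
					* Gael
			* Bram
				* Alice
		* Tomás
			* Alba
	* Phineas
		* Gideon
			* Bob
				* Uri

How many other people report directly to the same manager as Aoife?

2

Aoife reports to Lucia. Lucia's other direct reports are Gretchen, Valeria — 2 peers.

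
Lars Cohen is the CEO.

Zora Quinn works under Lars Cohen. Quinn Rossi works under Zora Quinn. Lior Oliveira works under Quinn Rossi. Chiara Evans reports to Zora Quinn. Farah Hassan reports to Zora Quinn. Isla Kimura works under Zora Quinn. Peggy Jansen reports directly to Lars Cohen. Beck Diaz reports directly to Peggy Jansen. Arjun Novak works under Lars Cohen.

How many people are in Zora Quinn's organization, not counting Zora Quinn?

Zora Quinn directly manages Quinn Rossi, Chiara Evans, Farah Hassan, Isla Kimura. Under Quinn Rossi: Lior Oliveira (1). Chiara Evans has no reports. Farah Hassan has no reports. Isla Kimura has no reports. So Zora Quinn's organization is 4 direct reports plus everyone under them: 2 + 1 + 1 + 1 = 5.

5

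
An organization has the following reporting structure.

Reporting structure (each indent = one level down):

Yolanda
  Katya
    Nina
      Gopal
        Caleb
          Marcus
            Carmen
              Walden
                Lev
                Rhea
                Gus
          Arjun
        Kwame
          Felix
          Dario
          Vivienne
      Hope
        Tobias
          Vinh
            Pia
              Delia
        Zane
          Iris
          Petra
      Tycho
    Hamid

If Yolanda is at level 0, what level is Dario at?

5

Chain from Dario up to Yolanda: Dario → Kwame → Gopal → Nina → Katya → Yolanda. That is 5 steps up, so Dario is 5 levels below Yolanda.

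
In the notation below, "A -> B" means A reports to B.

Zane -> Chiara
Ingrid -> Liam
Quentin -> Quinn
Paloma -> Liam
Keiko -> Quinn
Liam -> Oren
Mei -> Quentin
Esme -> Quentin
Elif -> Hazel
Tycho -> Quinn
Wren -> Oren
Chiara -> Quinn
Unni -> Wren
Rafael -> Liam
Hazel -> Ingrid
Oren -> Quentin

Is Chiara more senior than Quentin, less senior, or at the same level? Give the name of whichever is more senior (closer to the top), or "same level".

same level

Both Chiara and Quentin are 1 level below Quinn.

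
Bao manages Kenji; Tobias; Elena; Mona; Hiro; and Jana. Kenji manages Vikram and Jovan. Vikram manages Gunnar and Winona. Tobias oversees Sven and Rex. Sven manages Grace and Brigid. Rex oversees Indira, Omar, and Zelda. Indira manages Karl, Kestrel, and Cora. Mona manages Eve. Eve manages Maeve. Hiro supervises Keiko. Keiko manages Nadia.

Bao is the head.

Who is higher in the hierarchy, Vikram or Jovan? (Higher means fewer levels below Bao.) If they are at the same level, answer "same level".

same level

Both Vikram and Jovan are 2 levels below Bao.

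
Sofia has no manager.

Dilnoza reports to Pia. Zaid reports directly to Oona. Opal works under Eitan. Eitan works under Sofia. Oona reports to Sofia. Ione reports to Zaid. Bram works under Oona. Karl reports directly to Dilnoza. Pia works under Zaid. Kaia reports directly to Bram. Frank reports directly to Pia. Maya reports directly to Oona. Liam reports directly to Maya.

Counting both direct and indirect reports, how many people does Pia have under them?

3

Pia directly manages Frank, Dilnoza. Frank has no reports. Under Dilnoza: Karl (1). So Pia's organization is 2 direct reports plus everyone under them: 1 + 2 = 3.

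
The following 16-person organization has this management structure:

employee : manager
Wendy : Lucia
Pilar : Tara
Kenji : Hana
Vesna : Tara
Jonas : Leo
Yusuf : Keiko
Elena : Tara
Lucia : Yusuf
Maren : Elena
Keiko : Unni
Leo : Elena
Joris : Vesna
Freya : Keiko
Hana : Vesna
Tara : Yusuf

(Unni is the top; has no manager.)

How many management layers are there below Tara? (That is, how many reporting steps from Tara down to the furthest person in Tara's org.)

The longest chain under Tara runs Tara → Elena → Leo → Jonas, which is 3 levels below Tara.

3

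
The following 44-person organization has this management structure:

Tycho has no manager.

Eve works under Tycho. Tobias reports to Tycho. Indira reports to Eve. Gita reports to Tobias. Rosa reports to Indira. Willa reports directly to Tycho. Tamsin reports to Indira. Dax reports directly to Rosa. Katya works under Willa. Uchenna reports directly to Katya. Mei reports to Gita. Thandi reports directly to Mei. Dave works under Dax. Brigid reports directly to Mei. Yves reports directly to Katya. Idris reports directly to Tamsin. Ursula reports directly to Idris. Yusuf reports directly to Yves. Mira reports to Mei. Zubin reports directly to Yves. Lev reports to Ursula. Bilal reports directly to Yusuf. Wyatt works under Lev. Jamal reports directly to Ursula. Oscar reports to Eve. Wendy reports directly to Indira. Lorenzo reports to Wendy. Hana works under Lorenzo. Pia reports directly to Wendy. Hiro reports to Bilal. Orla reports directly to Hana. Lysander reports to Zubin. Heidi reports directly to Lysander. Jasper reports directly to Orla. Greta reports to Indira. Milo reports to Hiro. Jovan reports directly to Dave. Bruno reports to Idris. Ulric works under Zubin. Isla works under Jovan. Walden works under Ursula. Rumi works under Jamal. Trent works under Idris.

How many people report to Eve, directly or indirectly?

Eve directly manages Indira, Oscar. Under Indira: Greta, Wendy, Pia, Lorenzo, Hana, Orla, Jasper, Tamsin, Idris, Trent, Bruno, Ursula, Walden, Jamal, Rumi, Lev, Wyatt, Rosa, Dax, Dave, Jovan, Isla (22). Oscar has no reports. So Eve's organization is 2 direct reports plus everyone under them: 23 + 1 = 24.

24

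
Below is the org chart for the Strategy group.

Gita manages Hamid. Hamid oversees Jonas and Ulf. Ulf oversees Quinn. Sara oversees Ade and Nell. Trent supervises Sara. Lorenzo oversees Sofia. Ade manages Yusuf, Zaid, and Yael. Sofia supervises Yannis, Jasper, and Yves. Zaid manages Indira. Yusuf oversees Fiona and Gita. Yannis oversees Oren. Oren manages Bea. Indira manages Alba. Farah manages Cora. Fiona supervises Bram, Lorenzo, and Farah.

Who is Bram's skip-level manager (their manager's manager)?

Bram reports to Fiona, and Fiona reports to Yusuf. So Bram's skip-level manager is Yusuf.

Yusuf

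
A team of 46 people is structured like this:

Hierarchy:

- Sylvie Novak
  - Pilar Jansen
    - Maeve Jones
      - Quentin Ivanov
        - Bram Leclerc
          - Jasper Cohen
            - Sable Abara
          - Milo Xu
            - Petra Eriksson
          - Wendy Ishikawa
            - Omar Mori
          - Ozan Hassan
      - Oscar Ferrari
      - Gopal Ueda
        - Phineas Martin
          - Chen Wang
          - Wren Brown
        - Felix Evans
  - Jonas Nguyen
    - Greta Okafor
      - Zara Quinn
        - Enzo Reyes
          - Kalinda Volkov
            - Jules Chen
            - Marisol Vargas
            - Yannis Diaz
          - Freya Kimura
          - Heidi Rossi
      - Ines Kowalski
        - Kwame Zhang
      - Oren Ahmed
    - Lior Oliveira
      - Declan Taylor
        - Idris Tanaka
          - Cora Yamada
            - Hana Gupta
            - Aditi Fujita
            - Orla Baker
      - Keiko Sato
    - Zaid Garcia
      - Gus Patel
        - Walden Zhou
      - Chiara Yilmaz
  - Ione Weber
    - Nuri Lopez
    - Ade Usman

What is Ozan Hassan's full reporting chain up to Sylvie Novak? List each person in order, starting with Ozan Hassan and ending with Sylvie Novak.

Ozan Hassan reports to Bram Leclerc. Bram Leclerc reports to Quentin Ivanov. Quentin Ivanov reports to Maeve Jones. Maeve Jones reports to Pilar Jansen. Pilar Jansen reports to Sylvie Novak. Sylvie Novak is at the top.

Ozan Hassan -> Bram Leclerc -> Quentin Ivanov -> Maeve Jones -> Pilar Jansen -> Sylvie Novak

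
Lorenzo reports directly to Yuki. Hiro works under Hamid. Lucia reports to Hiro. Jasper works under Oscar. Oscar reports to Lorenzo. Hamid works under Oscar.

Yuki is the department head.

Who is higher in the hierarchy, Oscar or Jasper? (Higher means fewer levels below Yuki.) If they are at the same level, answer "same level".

Oscar

Oscar is 2 levels below Yuki; Jasper is 3. Oscar is higher.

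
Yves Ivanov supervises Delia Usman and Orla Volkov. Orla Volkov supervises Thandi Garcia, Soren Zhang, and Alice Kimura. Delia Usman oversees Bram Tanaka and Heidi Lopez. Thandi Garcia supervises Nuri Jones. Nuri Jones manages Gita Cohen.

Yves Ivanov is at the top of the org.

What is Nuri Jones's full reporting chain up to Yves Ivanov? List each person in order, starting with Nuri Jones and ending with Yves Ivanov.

Nuri Jones reports to Thandi Garcia. Thandi Garcia reports to Orla Volkov. Orla Volkov reports to Yves Ivanov. Yves Ivanov is at the top.

Nuri Jones -> Thandi Garcia -> Orla Volkov -> Yves Ivanov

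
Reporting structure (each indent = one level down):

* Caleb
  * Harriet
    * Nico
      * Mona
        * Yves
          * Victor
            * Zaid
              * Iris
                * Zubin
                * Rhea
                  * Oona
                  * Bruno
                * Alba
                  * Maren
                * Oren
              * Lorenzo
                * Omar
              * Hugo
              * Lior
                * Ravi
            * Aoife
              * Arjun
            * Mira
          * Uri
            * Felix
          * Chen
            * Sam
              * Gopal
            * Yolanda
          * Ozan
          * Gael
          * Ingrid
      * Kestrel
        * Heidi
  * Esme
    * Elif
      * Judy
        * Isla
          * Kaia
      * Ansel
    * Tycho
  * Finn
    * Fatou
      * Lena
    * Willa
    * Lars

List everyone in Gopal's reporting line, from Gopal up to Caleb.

Gopal -> Sam -> Chen -> Yves -> Mona -> Nico -> Harriet -> Caleb

Gopal reports to Sam. Sam reports to Chen. Chen reports to Yves. Yves reports to Mona. Mona reports to Nico. Nico reports to Harriet. Harriet reports to Caleb. Caleb is at the top.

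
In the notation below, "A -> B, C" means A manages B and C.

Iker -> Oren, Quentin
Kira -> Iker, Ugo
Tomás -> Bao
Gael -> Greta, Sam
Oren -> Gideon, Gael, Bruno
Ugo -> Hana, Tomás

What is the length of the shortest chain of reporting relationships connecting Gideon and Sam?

Gideon is 1 level below Oren, and Sam is 2 levels below Oren (their lowest common manager). The shortest path runs up from Gideon to Oren and back down to Sam: 1 + 2 = 3 links.

3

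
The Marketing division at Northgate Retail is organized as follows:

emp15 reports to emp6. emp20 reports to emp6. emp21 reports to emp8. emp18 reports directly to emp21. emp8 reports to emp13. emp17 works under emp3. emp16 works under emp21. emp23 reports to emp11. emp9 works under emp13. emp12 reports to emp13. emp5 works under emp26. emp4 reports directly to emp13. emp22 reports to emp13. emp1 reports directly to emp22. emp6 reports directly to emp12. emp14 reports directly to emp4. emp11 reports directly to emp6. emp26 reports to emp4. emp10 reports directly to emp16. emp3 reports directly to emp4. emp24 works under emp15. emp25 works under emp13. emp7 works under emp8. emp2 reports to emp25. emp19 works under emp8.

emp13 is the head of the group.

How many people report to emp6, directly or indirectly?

5

emp6 directly manages emp11, emp15, emp20. Under emp11: emp23 (1). Under emp15: emp24 (1). emp20 has no reports. So emp6's organization is 3 direct reports plus everyone under them: 2 + 2 + 1 = 5.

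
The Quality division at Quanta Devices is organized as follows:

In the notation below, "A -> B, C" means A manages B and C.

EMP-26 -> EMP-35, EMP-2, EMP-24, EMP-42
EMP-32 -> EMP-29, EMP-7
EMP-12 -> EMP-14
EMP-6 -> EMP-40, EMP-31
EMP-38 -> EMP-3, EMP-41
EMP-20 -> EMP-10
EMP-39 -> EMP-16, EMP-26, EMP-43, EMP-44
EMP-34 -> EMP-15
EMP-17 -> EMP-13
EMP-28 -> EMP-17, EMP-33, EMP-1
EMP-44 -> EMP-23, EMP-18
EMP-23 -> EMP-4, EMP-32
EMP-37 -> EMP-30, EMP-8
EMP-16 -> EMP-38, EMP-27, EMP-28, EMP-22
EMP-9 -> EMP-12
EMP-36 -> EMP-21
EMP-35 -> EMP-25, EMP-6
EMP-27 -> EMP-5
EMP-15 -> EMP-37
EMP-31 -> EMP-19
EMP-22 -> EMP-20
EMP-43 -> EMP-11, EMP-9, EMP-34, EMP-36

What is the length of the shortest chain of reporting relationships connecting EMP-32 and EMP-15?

EMP-32 is 3 levels below EMP-39, and EMP-15 is 3 levels below EMP-39 (their lowest common manager). The shortest path runs up from EMP-32 to EMP-39 and back down to EMP-15: 3 + 3 = 6 links.

6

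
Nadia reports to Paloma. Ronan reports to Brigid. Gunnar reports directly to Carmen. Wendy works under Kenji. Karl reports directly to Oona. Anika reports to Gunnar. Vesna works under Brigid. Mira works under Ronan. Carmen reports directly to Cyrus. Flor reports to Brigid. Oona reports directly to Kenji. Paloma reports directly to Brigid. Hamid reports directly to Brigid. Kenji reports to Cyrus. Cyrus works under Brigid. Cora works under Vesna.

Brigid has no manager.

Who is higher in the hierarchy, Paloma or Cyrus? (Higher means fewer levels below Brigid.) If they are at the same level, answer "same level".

Both Paloma and Cyrus are 1 level below Brigid.

same level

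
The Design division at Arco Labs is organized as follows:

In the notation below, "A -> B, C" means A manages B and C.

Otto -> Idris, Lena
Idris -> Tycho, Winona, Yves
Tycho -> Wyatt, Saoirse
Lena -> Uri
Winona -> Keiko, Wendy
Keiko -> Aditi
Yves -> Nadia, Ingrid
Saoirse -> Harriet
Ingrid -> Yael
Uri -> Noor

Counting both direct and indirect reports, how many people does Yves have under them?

Yves directly manages Nadia, Ingrid. Nadia has no reports. Under Ingrid: Yael (1). So Yves's organization is 2 direct reports plus everyone under them: 1 + 2 = 3.

3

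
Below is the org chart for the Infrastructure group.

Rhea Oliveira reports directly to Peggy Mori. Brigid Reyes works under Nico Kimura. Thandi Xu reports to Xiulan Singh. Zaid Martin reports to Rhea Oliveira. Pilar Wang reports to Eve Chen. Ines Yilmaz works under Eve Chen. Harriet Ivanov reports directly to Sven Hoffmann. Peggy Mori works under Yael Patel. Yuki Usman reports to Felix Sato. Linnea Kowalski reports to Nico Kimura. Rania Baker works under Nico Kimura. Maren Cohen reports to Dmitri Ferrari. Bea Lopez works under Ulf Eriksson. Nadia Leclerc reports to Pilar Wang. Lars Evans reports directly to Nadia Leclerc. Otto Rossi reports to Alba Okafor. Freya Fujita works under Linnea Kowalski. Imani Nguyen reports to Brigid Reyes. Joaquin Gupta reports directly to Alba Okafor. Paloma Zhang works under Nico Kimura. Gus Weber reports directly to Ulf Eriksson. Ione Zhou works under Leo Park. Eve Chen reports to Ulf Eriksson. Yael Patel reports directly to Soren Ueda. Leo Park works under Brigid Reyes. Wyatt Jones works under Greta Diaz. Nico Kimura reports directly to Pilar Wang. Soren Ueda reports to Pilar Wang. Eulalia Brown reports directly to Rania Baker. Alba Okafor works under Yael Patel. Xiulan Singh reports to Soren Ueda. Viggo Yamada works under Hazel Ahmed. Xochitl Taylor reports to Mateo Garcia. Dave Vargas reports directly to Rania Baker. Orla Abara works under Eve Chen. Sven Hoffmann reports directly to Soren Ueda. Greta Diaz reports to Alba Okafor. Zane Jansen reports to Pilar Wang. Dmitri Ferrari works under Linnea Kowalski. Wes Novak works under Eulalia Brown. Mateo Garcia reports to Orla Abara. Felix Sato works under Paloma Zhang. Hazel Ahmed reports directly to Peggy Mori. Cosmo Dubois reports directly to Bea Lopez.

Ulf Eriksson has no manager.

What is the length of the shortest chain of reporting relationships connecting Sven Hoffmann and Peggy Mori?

Sven Hoffmann is 1 level below Soren Ueda, and Peggy Mori is 2 levels below Soren Ueda (their lowest common manager). The shortest path runs up from Sven Hoffmann to Soren Ueda and back down to Peggy Mori: 1 + 2 = 3 links.

3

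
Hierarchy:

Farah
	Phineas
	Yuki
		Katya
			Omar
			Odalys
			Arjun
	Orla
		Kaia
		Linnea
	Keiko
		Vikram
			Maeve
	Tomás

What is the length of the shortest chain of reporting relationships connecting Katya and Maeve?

5

Katya is 2 levels below Farah, and Maeve is 3 levels below Farah (their lowest common manager). The shortest path runs up from Katya to Farah and back down to Maeve: 2 + 3 = 5 links.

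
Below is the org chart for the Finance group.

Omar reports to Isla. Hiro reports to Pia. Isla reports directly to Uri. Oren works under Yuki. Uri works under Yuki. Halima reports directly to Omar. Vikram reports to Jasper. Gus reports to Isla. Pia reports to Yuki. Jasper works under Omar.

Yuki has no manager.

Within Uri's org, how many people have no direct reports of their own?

The people in Uri's organization with no one reporting to them are Gus, Vikram, Halima. That is 3.

3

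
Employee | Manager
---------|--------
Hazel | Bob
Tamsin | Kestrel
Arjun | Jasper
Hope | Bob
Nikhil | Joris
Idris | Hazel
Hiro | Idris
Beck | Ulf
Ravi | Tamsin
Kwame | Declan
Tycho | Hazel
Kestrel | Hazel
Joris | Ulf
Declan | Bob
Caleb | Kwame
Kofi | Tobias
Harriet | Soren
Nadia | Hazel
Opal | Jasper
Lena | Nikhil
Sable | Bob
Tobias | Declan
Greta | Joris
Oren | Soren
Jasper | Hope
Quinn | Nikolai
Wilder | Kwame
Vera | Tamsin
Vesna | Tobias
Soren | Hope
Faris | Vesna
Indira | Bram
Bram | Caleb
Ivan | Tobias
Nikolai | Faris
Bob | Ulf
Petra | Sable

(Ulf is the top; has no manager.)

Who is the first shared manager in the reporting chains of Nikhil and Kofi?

Ulf

Nikhil's chain of managers is Joris, Ulf. Kofi's chain of managers is Tobias, Declan, Bob, Ulf. The first manager that appears in both chains is Ulf.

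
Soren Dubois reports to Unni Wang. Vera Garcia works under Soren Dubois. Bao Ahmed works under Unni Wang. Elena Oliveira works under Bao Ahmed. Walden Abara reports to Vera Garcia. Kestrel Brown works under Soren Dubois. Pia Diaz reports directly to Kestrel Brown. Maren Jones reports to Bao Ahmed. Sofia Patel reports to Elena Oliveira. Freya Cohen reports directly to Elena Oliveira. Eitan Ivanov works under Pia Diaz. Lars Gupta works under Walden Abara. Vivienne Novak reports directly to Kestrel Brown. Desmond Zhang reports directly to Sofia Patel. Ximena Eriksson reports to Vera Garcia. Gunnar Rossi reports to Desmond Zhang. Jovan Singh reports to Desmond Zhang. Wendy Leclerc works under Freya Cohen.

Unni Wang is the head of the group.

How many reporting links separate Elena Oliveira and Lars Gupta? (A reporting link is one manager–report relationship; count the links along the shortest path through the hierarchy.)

6

Elena Oliveira is 2 levels below Unni Wang, and Lars Gupta is 4 levels below Unni Wang (their lowest common manager). The shortest path runs up from Elena Oliveira to Unni Wang and back down to Lars Gupta: 2 + 4 = 6 links.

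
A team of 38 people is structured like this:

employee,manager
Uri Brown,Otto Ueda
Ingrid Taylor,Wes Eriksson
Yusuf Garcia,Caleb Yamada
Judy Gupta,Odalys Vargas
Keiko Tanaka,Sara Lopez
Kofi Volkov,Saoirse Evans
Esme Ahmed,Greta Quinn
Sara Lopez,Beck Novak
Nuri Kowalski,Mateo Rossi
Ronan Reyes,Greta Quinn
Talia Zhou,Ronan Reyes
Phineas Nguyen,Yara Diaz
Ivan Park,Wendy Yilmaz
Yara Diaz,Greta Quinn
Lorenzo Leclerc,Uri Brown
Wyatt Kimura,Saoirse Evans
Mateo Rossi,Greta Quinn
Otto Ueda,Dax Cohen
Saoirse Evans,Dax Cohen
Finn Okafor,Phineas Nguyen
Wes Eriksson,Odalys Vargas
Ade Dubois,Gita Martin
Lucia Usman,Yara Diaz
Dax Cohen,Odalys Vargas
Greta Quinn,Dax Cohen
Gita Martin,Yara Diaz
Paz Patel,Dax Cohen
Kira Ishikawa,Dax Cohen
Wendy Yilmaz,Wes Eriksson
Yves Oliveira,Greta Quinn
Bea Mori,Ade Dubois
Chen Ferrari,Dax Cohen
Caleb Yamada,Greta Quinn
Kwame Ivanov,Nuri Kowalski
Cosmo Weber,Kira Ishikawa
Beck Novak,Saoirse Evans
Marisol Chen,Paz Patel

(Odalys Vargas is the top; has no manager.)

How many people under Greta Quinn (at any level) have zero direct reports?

8

The people in Greta Quinn's organization with no one reporting to them are Esme Ahmed, Lucia Usman, Finn Okafor, Bea Mori, Yusuf Garcia, Talia Zhou, Kwame Ivanov, Yves Oliveira. That is 8.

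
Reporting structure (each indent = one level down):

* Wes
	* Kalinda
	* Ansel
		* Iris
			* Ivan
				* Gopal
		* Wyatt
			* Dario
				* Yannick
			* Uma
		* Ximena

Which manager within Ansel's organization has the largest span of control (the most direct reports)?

Ansel

Direct-report counts within Ansel's organization: Ansel has 3; Wyatt has 2; Dario has 1; Iris has 1; Ivan has 1. The largest is 3, held by Ansel.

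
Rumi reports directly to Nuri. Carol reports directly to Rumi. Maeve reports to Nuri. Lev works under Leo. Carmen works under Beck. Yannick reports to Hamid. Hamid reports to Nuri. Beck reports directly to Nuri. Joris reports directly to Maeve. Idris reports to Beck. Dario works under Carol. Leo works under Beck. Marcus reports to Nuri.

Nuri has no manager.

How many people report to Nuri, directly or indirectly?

13

Nuri directly manages Beck, Hamid, Rumi, Marcus, Maeve. Under Beck: Carmen, Idris, Leo, Lev (4). Under Hamid: Yannick (1). Under Rumi: Carol, Dario (2). Marcus has no reports. Under Maeve: Joris (1). So Nuri's organization is 5 direct reports plus everyone under them: 5 + 2 + 3 + 1 + 2 = 13.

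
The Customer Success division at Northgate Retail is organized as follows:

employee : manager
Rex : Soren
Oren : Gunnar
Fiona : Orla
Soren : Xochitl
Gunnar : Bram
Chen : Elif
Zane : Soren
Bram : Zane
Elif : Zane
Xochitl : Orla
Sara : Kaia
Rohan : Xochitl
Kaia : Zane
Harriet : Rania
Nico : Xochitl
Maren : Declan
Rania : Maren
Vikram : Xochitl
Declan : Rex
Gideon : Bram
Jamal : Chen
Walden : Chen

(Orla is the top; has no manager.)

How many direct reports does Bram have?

Bram directly manages Gunnar, Gideon. That is 2 direct reports.

2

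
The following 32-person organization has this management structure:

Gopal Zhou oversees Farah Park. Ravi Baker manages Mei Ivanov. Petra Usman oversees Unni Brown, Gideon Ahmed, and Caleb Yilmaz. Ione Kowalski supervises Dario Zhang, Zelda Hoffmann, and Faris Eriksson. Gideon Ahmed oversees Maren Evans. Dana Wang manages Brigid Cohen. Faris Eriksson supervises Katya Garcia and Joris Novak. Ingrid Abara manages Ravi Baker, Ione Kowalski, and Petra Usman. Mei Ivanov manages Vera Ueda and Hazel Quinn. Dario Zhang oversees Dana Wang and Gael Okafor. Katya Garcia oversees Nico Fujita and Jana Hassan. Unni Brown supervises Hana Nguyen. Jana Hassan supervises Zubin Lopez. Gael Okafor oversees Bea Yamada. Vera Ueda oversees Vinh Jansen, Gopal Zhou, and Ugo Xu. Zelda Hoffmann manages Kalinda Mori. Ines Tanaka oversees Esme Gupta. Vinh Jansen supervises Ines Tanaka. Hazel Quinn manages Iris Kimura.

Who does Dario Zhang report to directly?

Dario Zhang reports directly to Ione Kowalski.

Ione Kowalski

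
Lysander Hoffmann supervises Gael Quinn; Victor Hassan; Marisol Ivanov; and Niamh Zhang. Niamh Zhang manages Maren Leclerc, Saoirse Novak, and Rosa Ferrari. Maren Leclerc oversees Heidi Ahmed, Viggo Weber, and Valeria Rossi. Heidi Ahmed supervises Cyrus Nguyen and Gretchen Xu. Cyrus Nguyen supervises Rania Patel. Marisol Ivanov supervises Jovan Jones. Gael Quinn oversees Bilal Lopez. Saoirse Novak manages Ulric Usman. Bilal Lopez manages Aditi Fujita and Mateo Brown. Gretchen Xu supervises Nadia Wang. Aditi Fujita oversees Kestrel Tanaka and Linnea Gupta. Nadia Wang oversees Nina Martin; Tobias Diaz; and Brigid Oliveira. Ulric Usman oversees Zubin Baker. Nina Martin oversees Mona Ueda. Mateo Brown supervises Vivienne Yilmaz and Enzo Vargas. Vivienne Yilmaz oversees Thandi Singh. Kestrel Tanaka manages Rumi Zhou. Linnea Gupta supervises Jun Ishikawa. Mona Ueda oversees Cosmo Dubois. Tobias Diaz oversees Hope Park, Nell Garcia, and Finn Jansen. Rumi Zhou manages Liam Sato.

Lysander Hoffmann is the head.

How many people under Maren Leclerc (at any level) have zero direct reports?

8

The people in Maren Leclerc's organization with no one reporting to them are Valeria Rossi, Viggo Weber, Brigid Oliveira, Nell Garcia, Finn Jansen, Hope Park, Cosmo Dubois, Rania Patel. That is 8.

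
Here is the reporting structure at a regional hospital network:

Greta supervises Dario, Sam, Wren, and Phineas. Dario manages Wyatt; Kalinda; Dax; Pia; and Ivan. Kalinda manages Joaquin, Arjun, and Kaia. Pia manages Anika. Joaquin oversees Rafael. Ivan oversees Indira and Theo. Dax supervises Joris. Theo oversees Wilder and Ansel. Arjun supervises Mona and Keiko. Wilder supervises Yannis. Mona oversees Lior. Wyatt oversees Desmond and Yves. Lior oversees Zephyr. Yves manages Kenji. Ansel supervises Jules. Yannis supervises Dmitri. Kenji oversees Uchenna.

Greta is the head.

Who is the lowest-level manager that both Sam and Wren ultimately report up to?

Greta

Sam's chain of managers is Greta. Wren's chain of managers is Greta. The first manager that appears in both chains is Greta.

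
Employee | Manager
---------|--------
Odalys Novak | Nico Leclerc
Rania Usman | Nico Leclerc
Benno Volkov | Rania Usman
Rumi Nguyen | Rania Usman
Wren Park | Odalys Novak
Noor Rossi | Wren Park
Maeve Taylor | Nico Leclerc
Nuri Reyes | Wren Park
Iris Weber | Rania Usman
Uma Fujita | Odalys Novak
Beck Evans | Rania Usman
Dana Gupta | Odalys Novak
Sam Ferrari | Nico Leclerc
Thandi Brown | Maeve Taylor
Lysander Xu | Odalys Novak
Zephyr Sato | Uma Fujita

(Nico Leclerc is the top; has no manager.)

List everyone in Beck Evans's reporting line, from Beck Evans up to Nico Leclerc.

Beck Evans reports to Rania Usman. Rania Usman reports to Nico Leclerc. Nico Leclerc is at the top.

Beck Evans -> Rania Usman -> Nico Leclerc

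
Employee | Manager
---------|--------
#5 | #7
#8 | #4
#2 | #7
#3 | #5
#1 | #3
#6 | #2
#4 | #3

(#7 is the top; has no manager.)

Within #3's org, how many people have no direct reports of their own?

The people in #3's organization with no one reporting to them are #8, #1. That is 2.

2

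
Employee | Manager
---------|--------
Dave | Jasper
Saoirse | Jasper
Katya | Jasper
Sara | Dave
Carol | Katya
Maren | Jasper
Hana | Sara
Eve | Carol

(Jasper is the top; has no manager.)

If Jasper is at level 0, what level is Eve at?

3

Chain from Eve up to Jasper: Eve → Carol → Katya → Jasper. That is 3 steps up, so Eve is 3 levels below Jasper.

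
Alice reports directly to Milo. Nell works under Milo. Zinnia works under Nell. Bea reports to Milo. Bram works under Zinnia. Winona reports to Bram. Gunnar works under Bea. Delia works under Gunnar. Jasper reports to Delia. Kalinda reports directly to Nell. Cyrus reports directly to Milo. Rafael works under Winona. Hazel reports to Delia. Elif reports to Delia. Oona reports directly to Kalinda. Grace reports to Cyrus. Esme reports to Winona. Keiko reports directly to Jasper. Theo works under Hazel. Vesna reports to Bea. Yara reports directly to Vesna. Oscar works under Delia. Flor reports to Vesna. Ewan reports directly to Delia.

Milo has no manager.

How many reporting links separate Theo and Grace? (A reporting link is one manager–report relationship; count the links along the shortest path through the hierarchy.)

Theo is 5 levels below Milo, and Grace is 2 levels below Milo (their lowest common manager). The shortest path runs up from Theo to Milo and back down to Grace: 5 + 2 = 7 links.

7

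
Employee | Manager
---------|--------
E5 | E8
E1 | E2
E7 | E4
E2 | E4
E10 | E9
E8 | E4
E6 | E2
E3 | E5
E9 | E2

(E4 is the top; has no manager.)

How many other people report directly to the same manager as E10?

E10 reports to E9, and E9 has no other direct reports. E10 has 0 peers.

0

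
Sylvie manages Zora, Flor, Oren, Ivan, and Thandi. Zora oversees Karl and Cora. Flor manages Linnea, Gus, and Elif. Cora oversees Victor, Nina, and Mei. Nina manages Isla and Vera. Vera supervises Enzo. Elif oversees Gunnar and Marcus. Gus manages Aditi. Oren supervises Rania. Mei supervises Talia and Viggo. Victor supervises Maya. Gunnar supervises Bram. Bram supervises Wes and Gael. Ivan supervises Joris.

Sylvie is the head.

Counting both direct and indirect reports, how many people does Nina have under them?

3

Nina directly manages Vera, Isla. Under Vera: Enzo (1). Isla has no reports. So Nina's organization is 2 direct reports plus everyone under them: 2 + 1 = 3.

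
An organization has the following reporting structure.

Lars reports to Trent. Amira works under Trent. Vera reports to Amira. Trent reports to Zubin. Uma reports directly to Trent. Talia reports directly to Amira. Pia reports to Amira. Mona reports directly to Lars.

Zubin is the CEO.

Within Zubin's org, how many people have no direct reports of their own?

The people in Zubin's organization with no one reporting to them are Uma, Mona, Vera, Pia, Talia. That is 5.

5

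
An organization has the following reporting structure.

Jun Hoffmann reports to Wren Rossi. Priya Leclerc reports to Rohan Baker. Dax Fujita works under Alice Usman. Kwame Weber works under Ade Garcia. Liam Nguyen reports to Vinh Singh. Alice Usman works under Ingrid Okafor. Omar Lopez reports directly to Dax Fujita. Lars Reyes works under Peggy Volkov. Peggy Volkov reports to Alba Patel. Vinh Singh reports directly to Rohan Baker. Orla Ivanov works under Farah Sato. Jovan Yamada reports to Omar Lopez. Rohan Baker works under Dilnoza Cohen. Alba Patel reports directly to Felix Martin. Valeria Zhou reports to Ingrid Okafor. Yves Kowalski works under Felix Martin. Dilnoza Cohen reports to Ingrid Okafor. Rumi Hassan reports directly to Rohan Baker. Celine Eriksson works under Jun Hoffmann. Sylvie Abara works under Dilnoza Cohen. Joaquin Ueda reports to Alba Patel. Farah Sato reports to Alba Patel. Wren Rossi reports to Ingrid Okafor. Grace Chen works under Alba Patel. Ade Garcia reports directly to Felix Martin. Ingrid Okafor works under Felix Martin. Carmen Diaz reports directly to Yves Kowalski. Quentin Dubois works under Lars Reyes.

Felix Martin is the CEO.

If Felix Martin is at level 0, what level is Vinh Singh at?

Chain from Vinh Singh up to Felix Martin: Vinh Singh → Rohan Baker → Dilnoza Cohen → Ingrid Okafor → Felix Martin. That is 4 steps up, so Vinh Singh is 4 levels below Felix Martin.

4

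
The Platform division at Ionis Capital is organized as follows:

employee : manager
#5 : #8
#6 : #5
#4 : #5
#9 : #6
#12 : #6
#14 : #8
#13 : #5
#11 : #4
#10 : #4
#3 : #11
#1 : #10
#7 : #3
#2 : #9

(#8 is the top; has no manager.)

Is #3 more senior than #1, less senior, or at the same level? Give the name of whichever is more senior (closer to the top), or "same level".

Both #3 and #1 are 4 levels below #8.

same level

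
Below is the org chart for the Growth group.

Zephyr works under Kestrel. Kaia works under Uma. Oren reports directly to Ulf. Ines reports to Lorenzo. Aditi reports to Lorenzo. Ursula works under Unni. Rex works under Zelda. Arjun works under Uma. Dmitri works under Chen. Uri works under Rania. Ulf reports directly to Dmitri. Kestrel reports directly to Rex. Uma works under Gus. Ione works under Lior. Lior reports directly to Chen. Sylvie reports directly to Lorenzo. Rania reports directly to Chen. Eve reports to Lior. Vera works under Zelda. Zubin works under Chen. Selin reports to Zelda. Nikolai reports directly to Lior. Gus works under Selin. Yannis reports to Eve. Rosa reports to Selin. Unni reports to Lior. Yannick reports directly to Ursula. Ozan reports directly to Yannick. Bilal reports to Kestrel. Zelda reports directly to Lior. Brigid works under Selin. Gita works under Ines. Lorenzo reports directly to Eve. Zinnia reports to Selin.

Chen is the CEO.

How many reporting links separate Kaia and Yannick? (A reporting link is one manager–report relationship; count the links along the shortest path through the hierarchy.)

8

Kaia is 5 levels below Lior, and Yannick is 3 levels below Lior (their lowest common manager). The shortest path runs up from Kaia to Lior and back down to Yannick: 5 + 3 = 8 links.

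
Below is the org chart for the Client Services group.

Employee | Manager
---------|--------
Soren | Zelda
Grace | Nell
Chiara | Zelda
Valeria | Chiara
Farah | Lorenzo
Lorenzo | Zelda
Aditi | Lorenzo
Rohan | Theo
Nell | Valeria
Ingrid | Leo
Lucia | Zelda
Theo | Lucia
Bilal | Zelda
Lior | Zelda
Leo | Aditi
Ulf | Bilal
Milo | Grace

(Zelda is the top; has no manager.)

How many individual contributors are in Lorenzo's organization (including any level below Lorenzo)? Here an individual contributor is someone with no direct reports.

The people in Lorenzo's organization with no one reporting to them are Farah, Ingrid. That is 2.

2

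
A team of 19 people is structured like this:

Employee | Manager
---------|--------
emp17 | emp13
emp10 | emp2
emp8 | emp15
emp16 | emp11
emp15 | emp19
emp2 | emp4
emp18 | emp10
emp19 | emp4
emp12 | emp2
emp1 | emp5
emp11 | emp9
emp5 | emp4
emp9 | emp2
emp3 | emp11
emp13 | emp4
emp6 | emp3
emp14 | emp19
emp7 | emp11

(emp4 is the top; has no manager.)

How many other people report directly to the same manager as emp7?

2

emp7 reports to emp11. emp11's other direct reports are emp16, emp3 — 2 peers.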